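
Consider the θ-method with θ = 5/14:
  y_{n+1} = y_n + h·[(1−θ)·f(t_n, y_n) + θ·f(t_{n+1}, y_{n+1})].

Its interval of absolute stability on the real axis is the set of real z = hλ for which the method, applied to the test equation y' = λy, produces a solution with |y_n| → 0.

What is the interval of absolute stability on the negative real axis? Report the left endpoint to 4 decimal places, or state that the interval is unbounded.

With y'=λy (z=hλ):
  y_{n+1} = y_n + z·[9/14·y_n + 5/14·y_{n+1}] ⇒ (1 − 5/14z)y_{n+1} = (1 + 9/14z)y_n
  Hence R(z) = (1 + 9/14z)/(1 − 5/14z).

Boundary: |R(x)|=1, x<0.
x=-0.91: |R|=0.3132
R=−1: 1+9/14x = −1+5/14x ⇒ -2/7x=2 ⇒ x=2/(-2/7)=-7.0000
Confirm numerically:
  x=-6.607: |R|=0.96658 <1
  x=-5.008: |R|=0.79590 <1
  x=-4.663: |R|=0.74948 <1
  x=-3.232: |R|=0.50027 <1
  x=-7.577: |R|=1.04448 >1
  x=-7.452: |R|=1.03527 >1
Interval (-7.0000, 0).

z∈(-7.0000,0).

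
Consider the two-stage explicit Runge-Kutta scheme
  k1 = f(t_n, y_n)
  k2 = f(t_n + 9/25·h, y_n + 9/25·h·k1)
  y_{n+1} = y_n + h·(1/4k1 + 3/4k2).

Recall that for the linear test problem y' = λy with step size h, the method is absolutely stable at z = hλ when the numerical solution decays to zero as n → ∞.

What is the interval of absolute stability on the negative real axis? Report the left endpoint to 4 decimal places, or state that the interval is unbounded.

(-3.7037, 0).

With y'=λy (z=hλ):
  k1=λy_n ⇒ h·k1=z·y_n;  k2=λ(1+9/25z)y_n ⇒ h·k2=z(1+9/25z)y_n
  y_{n+1}/y_n = 1 + 1/4z + 3/4z(1+9/25z) = 1 + z + 27/100z²
  so R(z) = 1 + z + 27/100z².

Find x<0 with |R(x)|<1.
x=-1.41: |R|=0.1268
R=1: x+27/100x²=0 ⇒ x=−100/27=-3.7037; min R=1−1/(4·27/100)=0.0741>−1
Confirm numerically:
  x=-3.522: |R|=0.82721 <1
  x=-2.941: |R|=0.39436 <1
  x=-2.697: |R|=0.26693 <1
  x=-2.494: |R|=0.18541 <1
  x=-4.283: |R|=1.66990 >1
  x=-3.841: |R|=1.14239 >1
Interval (-3.7037, 0).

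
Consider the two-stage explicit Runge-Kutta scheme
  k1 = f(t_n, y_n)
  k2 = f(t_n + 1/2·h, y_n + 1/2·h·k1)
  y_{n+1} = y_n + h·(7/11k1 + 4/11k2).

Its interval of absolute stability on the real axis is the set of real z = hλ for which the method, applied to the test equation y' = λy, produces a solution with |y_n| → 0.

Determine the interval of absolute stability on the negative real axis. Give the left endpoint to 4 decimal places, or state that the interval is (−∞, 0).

With y'=λy (z=hλ):
  k1=λy_n ⇒ h·k1=z·y_n;  k2=λ(1+1/2z)y_n ⇒ h·k2=z(1+1/2z)y_n
  y_{n+1}/y_n = 1 + 7/11z + 4/11z(1+1/2z) = 1 + z + 2/11z²
  R(z) = 1 + z + 2/11z².

Solve |R(x)|<1 on ℝ⁻.
x=-0.39: |R|=0.6377
R=1: x+2/11x²=0 ⇒ x=−11/2=-5.5000; min R=1−1/(4·2/11)=-0.3750>−1
Confirm numerically:
  x=-4.921: |R|=0.48195 <1
  x=-4.346: |R|=0.08813 <1
  x=-3.671: |R|=0.22077 <1
  x=-5.769: |R|=1.28216 >1
  x=-5.659: |R|=1.16360 >1
So |R|<1 on (-5.5000, 0).

z∈(-5.5000,0).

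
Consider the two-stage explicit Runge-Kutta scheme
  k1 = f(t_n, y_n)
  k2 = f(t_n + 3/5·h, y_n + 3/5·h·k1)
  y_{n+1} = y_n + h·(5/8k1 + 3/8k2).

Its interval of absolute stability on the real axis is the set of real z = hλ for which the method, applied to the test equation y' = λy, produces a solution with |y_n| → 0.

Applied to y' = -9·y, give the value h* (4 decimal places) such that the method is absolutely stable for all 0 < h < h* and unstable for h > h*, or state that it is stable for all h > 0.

On y'=λy, z=hλ:
  k1=λy_n ⇒ h·k1=z·y_n;  k2=λ(1+3/5z)y_n ⇒ h·k2=z(1+3/5z)y_n
  y_{n+1}/y_n = 1 + 5/8z + 3/8z(1+3/5z) = 1 + z + 9/40z²
  so R(z) = 1 + z + 9/40z².

Boundary: |R(x)|=1, x<0.
x=-1.26: |R|=0.0972
R=1: x+9/40x²=0 ⇒ x=−40/9=-4.4444; min R=1−1/(4·9/40)=-0.1111>−1
Confirm numerically:
  x=-3.783: |R|=0.43700 <1
  x=-3.716: |R|=0.39095 <1
  x=-3.160: |R|=0.08676 <1
  x=-4.956: |R|=1.57044 >1
  x=-4.614: |R|=1.17602 >1
Interval (-4.4444, 0).

(-4.4444,0); λ=-9 ⇒ h* = (40/9)/9 = 0.4938.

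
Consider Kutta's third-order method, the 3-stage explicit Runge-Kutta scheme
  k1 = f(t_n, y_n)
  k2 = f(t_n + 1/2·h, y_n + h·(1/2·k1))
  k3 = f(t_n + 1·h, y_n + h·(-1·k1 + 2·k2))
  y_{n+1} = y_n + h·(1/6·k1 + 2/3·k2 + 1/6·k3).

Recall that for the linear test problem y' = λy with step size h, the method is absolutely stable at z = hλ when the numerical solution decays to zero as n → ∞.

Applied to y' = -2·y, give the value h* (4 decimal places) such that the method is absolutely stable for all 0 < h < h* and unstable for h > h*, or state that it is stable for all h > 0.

(-2.5127,0); λ=-2 ⇒ h* = 1.2564.

With y'=λy (z=hλ):
  order 3, 3-stage ⇒ R(z)=1+z+z^2/2+z^3/6
  (e.g. R(-1.38)=0.13419, |R|=0.13419)

Find x<0 with |R(x)|<1.
x=-1.38: |R|=0.1342
|R(-2.89)|=1.7369 |R(-0.62)|=0.5325
Bisect:
  x_lo=-3.1609 |R|=2.4287  x_hi=-0.1694 |R|=0.8442
  mid=-1.66510 |R|=0.04825 →hi
  mid=-2.41298 |R|=0.84333 →hi
  mid=-2.78692 |R|=1.51108 →lo
  mid=-2.59995 |R|=1.14924 →lo
  mid=-2.50646 |R|=0.98970 →hi
  mid=-2.55320 |R|=1.06777 →lo
  mid=-2.52983 |R|=1.02832 →lo
  mid=-2.51815 |R|=1.00891 →lo
  ...
  [-2.51285,-2.51267] ⇒ x*=-2.5127
Stable set (-2.5127, 0).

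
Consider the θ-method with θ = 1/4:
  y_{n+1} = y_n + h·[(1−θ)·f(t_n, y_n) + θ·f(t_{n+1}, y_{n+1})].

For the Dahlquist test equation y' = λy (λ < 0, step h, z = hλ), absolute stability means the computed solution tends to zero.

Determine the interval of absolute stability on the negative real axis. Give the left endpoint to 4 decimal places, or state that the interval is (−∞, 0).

(-4.0000, 0).

On y'=λy, z=hλ:
  y_{n+1} = y_n + z·[3/4·y_n + 1/4·y_{n+1}] ⇒ (1 − 1/4z)y_{n+1} = (1 + 3/4z)y_n
  R(z) = (1 + 3/4z)/(1 − 1/4z).

Solve |R(x)|<1 on ℝ⁻.
x=-1.11: |R|=0.1311
R=−1: 1+3/4x = −1+1/4x ⇒ -1/2x=2 ⇒ x=2/(-1/2)=-4.0000
Confirm numerically:
  x=-3.979: |R|=0.99474 <1
  x=-2.563: |R|=0.56209 <1
  x=-1.970: |R|=0.31993 <1
  x=-1.778: |R|=0.23088 <1
  x=-4.419: |R|=1.09954 >1
  x=-4.054: |R|=1.01341 >1
Stable set (-4.0000, 0).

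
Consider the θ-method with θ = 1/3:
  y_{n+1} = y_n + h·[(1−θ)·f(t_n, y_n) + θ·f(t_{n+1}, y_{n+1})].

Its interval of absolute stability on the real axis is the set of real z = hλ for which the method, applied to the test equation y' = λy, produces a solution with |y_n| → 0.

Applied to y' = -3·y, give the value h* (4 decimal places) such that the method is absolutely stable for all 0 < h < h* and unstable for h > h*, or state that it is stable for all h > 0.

On y'=λy, z=hλ:
  y_{n+1} = y_n + z·[2/3·y_n + 1/3·y_{n+1}] ⇒ (1 − 1/3z)y_{n+1} = (1 + 2/3z)y_n
  ⇒ R(z) = (1 + 2/3z)/(1 − 1/3z).

Find x<0 with |R(x)|<1.
x=-0.56: |R|=0.5281
R=−1: 1+2/3x = −1+1/3x ⇒ -1/3x=2 ⇒ x=2/(-1/3)=-6.0000
Confirm numerically:
  x=-5.359: |R|=0.92332 <1
  x=-5.317: |R|=0.91788 <1
  x=-2.447: |R|=0.34771 <1
  x=-6.431: |R|=1.04570 >1
  x=-6.131: |R|=1.01435 >1
  x=-6.022: |R|=1.00244 >1
So |R|<1 on (-6.0000, 0).

(-6.0000,0); λ=-3 ⇒ h* = (6)/3 = 2.0000.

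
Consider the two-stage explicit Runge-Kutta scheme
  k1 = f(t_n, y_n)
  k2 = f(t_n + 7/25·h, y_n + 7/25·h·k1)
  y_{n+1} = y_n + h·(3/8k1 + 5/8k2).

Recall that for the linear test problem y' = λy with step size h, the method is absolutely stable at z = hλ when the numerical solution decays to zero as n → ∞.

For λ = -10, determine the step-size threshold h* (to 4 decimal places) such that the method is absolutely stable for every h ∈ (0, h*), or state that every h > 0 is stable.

(-5.7143,0); λ=-10 ⇒ h* = (40/7)/10 = 0.5714.

Test eqn y'=λy, z=hλ:
  k1=λy_n ⇒ h·k1=z·y_n;  k2=λ(1+7/25z)y_n ⇒ h·k2=z(1+7/25z)y_n
  y_{n+1}/y_n = 1 + 3/8z + 5/8z(1+7/25z) = 1 + z + 7/40z²
  Hence R(z) = 1 + z + 7/40z².

Find x<0 with |R(x)|<1.
x=-1.56: |R|=0.1341
R=1: x+7/40x²=0 ⇒ x=−40/7=-5.7143; min R=1−1/(4·7/40)=-0.4286>−1
Confirm numerically:
  x=-5.232: |R|=0.55842 <1
  x=-5.163: |R|=0.50190 <1
  x=-3.323: |R|=0.39059 <1
  x=-6.275: |R|=1.61573 >1
  x=-5.969: |R|=1.26607 >1
  x=-5.866: |R|=1.15574 >1
So |R|<1 on (-5.7143, 0).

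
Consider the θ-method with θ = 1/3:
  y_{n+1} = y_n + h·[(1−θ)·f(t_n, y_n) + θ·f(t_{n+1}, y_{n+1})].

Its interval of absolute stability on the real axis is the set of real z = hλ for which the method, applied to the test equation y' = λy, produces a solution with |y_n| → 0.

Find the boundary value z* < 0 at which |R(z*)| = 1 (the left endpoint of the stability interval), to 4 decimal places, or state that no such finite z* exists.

z* = -6.0000.

With y'=λy (z=hλ):
  y_{n+1} = y_n + z·[2/3·y_n + 1/3·y_{n+1}] ⇒ (1 − 1/3z)y_{n+1} = (1 + 2/3z)y_n
  Hence R(z) = (1 + 2/3z)/(1 − 1/3z).

Need |R(x)|<1, x<0.
x=-0.81: |R|=0.3622
R=−1: 1+2/3x = −1+1/3x ⇒ -1/3x=2 ⇒ x=2/(-1/3)=-6.0000
Confirm numerically:
  x=-5.387: |R|=0.92691 <1
  x=-4.684: |R|=0.82874 <1
  x=-4.512: |R|=0.80192 <1
  x=-6.471: |R|=1.04973 >1
  x=-6.438: |R|=1.04641 >1
  x=-6.058: |R|=1.00640 >1
So |R|<1 on (-6.0000, 0).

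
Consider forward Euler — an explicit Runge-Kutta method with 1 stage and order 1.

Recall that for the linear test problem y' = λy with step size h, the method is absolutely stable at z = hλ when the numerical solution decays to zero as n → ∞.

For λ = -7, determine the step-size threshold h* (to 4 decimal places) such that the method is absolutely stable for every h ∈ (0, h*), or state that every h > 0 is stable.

(-2.0000,0); λ=-7 ⇒ h* = 0.2857.

Set f=λy, z=hλ:
  order 1, 1-stage ⇒ R(z)=1+z
  (e.g. R(-1.07)=-0.07000, |R|=0.07000)

Boundary: |R(x)|=1, x<0.
x=-1.07: |R|=0.0700
|R(-2.37)|=1.3700 |R(-1.97)|=0.9700 |R(-1.17)|=0.1700
Bisect:
  x_lo=-2.3912 |R|=1.3912  x_hi=-0.1842 |R|=0.8158
  mid=-1.28774 |R|=0.28774 →hi
  mid=-1.83948 |R|=0.83948 →hi
  mid=-2.11536 |R|=1.11536 →lo
  mid=-1.97742 |R|=0.97742 →hi
  mid=-2.04639 |R|=1.04639 →lo
  mid=-2.01191 |R|=1.01191 →lo
  mid=-1.99466 |R|=0.99466 →hi
  mid=-2.00328 |R|=1.00328 →lo
  mid=-1.99897 |R|=0.99897 →hi
  ...
  [-2.00005,-1.99992] ⇒ x*=-2.0000
So |R|<1 on (-2.0000, 0).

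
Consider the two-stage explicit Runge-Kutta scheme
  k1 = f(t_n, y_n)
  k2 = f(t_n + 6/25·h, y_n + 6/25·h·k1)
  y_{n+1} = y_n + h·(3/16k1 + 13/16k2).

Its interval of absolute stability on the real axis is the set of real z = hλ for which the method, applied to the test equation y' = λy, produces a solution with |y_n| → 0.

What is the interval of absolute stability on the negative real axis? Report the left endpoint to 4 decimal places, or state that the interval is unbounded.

Set f=λy, z=hλ:
  k1=λy_n ⇒ h·k1=z·y_n;  k2=λ(1+6/25z)y_n ⇒ h·k2=z(1+6/25z)y_n
  y_{n+1}/y_n = 1 + 3/16z + 13/16z(1+6/25z) = 1 + z + 39/200z²
  R(z) = 1 + z + 39/200z².

Find x<0 with |R(x)|<1.
x=-1.18: |R|=0.0915
R=1: x+39/200x²=0 ⇒ x=−200/39=-5.1282; min R=1−1/(4·39/200)=-0.2821>−1
Confirm numerically:
  x=-2.631: |R|=0.28118 <1
  x=-2.363: |R|=0.27417 <1
  x=-2.219: |R|=0.25883 <1
  x=-5.355: |R|=1.23682 >1
  x=-5.278: |R|=1.15417 >1
Interval (-5.1282, 0).

(-5.1282, 0).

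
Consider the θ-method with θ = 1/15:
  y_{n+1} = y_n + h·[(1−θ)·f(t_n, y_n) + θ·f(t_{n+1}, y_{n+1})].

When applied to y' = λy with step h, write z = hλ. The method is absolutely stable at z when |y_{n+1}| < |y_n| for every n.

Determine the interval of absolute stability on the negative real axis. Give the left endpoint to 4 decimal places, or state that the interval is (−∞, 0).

(-2.3077, 0).

Set f=λy, z=hλ:
  y_{n+1} = y_n + z·[14/15·y_n + 1/15·y_{n+1}] ⇒ (1 − 1/15z)y_{n+1} = (1 + 14/15z)y_n
  ⇒ R(z) = (1 + 14/15z)/(1 − 1/15z).

Solve |R(x)|<1 on ℝ⁻.
x=-0.52: |R|=0.4974
R=−1: 1+14/15x = −1+1/15x ⇒ -13/15x=2 ⇒ x=2/(-13/15)=-2.3077
Confirm numerically:
  x=-2.259: |R|=0.96332 <1
  x=-1.952: |R|=0.72723 <1
  x=-1.675: |R|=0.50675 <1
  x=-1.022: |R|=0.04319 <1
  x=-2.757: |R|=1.32894 >1
  x=-2.647: |R|=1.24996 >1
  x=-2.591: |R|=1.20937 >1
Stable set (-2.3077, 0).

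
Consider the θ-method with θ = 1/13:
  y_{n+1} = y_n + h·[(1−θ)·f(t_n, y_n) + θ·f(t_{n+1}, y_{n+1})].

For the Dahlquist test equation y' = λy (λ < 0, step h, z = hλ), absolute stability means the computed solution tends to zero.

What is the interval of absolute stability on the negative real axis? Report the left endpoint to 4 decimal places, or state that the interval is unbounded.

z∈(-2.3636,0).

With y'=λy (z=hλ):
  y_{n+1} = y_n + z·[12/13·y_n + 1/13·y_{n+1}] ⇒ (1 − 1/13z)y_{n+1} = (1 + 12/13z)y_n
  ⇒ R(z) = (1 + 12/13z)/(1 − 1/13z).

Find x<0 with |R(x)|<1.
x=-0.8: |R|=0.2464
R=−1: 1+12/13x = −1+1/13x ⇒ -11/13x=2 ⇒ x=2/(-11/13)=-2.3636
Confirm numerically:
  x=-2.069: |R|=0.78492 <1
  x=-1.207: |R|=0.10446 <1
  x=-1.096: |R|=0.01078 <1
  x=-2.952: |R|=1.40572 >1
  x=-2.558: |R|=1.13742 >1
  x=-2.428: |R|=1.04589 >1
So |R|<1 on (-2.3636, 0).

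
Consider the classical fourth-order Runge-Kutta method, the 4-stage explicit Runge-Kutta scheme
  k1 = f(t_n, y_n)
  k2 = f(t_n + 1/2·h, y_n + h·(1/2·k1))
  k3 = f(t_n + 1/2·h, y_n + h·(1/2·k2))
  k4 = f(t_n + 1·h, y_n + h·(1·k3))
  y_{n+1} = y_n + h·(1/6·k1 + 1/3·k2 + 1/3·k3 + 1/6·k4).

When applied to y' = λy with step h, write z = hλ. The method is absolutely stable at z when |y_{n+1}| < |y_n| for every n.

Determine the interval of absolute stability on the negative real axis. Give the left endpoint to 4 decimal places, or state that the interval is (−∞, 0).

(-2.7853, 0).

On y'=λy, z=hλ:
  order 4, 4-stage ⇒ R(z)=1+z+z^2/2+z^3/6+z^4/24
  (e.g. R(-1.78)=0.28252, |R|=0.28252)

Find x<0 with |R(x)|<1.
x=-1.78: |R|=0.2825
|R(-1.78)|=0.2825 |R(-1.64)|=0.2711 |R(-1.21)|=0.3161
Bisect:
  x_lo=-3.3514 |R|=2.2473  x_hi=-0.0889 |R|=0.9149
  mid=-1.72016 |R|=0.27581 →hi
  mid=-2.53579 |R|=0.68453 →hi
  mid=-2.94360 |R|=1.26612 →lo
  mid=-2.73970 |R|=0.93340 →hi
  mid=-2.84165 |R|=1.08835 →lo
  mid=-2.79067 |R|=1.00814 →lo
  mid=-2.76518 |R|=0.97010 →hi
  mid=-2.77793 |R|=0.98895 →hi
  ...
  [-2.78530,-2.78510] ⇒ x*=-2.7853
Interval (-2.7853, 0).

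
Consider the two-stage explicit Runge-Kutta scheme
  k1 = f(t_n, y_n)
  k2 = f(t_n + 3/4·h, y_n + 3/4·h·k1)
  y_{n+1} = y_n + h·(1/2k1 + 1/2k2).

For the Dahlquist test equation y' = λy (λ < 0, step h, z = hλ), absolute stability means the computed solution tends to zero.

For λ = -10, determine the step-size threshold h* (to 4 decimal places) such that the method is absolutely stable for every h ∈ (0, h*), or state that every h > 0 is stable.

(-2.6667,0); λ=-10 ⇒ h* = (8/3)/10 = 0.2667.

With y'=λy (z=hλ):
  k1=λy_n ⇒ h·k1=z·y_n;  k2=λ(1+3/4z)y_n ⇒ h·k2=z(1+3/4z)y_n
  y_{n+1}/y_n = 1 + 1/2z + 1/2z(1+3/4z) = 1 + z + 3/8z²
  Hence R(z) = 1 + z + 3/8z².

Need |R(x)|<1, x<0.
x=-1.68: |R|=0.3784
R=1: x+3/8x²=0 ⇒ x=−8/3=-2.6667; min R=1−1/(4·3/8)=0.3333>−1
Confirm numerically:
  x=-2.630: |R|=0.96384 <1
  x=-2.313: |R|=0.69324 <1
  x=-1.764: |R|=0.40289 <1
  x=-1.387: |R|=0.33441 <1
  x=-3.265: |R|=1.73258 >1
  x=-3.260: |R|=1.72535 >1
  x=-2.724: |R|=1.05857 >1
Interval (-2.6667, 0).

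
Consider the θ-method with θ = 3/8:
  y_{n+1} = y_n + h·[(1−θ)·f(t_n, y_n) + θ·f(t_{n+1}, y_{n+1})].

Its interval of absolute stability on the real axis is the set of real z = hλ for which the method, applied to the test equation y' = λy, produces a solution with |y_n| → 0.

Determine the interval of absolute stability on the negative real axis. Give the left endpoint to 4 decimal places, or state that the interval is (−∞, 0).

z∈(-8.0000,0).

Test eqn y'=λy, z=hλ:
  y_{n+1} = y_n + z·[5/8·y_n + 3/8·y_{n+1}] ⇒ (1 − 3/8z)y_{n+1} = (1 + 5/8z)y_n
  so R(z) = (1 + 5/8z)/(1 − 3/8z).

Boundary: |R(x)|=1, x<0.
x=-0.41: |R|=0.6446
R=−1: 1+5/8x = −1+3/8x ⇒ -1/4x=2 ⇒ x=2/(-1/4)=-8.0000
Confirm numerically:
  x=-7.124: |R|=0.94035 <1
  x=-5.154: |R|=0.75739 <1
  x=-3.526: |R|=0.51836 <1
  x=-8.375: |R|=1.02264 >1
  x=-8.133: |R|=1.00821 >1
  x=-8.089: |R|=1.00552 >1
Interval (-8.0000, 0).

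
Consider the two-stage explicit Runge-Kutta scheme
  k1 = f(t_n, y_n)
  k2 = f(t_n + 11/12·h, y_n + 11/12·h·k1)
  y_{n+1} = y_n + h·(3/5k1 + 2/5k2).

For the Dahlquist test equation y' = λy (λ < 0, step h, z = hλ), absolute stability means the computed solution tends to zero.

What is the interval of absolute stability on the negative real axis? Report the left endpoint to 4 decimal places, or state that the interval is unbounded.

z∈(-2.7273,0).

With y'=λy (z=hλ):
  k1=λy_n ⇒ h·k1=z·y_n;  k2=λ(1+11/12z)y_n ⇒ h·k2=z(1+11/12z)y_n
  y_{n+1}/y_n = 1 + 3/5z + 2/5z(1+11/12z) = 1 + z + 11/30z²
  ⇒ R(z) = 1 + z + 11/30z².

Solve |R(x)|<1 on ℝ⁻.
x=-0.3: |R|=0.7330
R=1: x+11/30x²=0 ⇒ x=−30/11=-2.7273; min R=1−1/(4·11/30)=0.3182>−1
Confirm numerically:
  x=-1.333: |R|=0.31853 <1
  x=-1.234: |R|=0.32434 <1
  x=-1.214: |R|=0.32639 <1
  x=-3.077: |R|=1.39457 >1
  x=-2.845: |R|=1.12281 >1
Stable set (-2.7273, 0).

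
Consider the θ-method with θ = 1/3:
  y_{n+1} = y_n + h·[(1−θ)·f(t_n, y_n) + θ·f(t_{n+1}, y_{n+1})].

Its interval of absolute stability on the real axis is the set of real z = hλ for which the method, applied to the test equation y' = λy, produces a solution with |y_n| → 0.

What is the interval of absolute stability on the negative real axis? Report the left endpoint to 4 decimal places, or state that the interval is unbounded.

(-6.0000, 0).

Set f=λy, z=hλ:
  y_{n+1} = y_n + z·[2/3·y_n + 1/3·y_{n+1}] ⇒ (1 − 1/3z)y_{n+1} = (1 + 2/3z)y_n
  R(z) = (1 + 2/3z)/(1 − 1/3z).

Need |R(x)|<1, x<0.
x=-1.69: |R|=0.0810
R=−1: 1+2/3x = −1+1/3x ⇒ -1/3x=2 ⇒ x=2/(-1/3)=-6.0000
Confirm numerically:
  x=-5.812: |R|=0.97867 <1
  x=-3.819: |R|=0.68016 <1
  x=-3.144: |R|=0.53516 <1
  x=-6.359: |R|=1.03836 >1
  x=-6.352: |R|=1.03764 >1
So |R|<1 on (-6.0000, 0).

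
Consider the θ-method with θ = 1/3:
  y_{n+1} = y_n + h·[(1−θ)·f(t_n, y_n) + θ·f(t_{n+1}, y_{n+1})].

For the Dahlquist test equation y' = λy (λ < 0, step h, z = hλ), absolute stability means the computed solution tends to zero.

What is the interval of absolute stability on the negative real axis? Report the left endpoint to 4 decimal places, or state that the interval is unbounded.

(-6.0000, 0).

Set f=λy, z=hλ:
  y_{n+1} = y_n + z·[2/3·y_n + 1/3·y_{n+1}] ⇒ (1 − 1/3z)y_{n+1} = (1 + 2/3z)y_n
  ⇒ R(z) = (1 + 2/3z)/(1 − 1/3z).

Solve |R(x)|<1 on ℝ⁻.
x=-0.62: |R|=0.4862
R=−1: 1+2/3x = −1+1/3x ⇒ -1/3x=2 ⇒ x=2/(-1/3)=-6.0000
Confirm numerically:
  x=-5.352: |R|=0.92241 <1
  x=-4.579: |R|=0.81251 <1
  x=-4.043: |R|=0.72214 <1
  x=-3.792: |R|=0.67491 <1
  x=-6.581: |R|=1.06064 >1
  x=-6.456: |R|=1.04822 >1
  x=-6.120: |R|=1.01316 >1
Interval (-6.0000, 0).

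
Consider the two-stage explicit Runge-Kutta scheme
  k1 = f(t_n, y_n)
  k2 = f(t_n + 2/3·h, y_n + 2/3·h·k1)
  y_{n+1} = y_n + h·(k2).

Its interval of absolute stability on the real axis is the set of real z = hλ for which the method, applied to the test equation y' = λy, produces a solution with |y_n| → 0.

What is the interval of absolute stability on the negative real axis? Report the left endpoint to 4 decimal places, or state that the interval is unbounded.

(-1.5000, 0).

Test eqn y'=λy, z=hλ:
  k1=λy_n ⇒ h·k1=z·y_n;  k2=λ(1+2/3z)y_n ⇒ h·k2=z(1+2/3z)y_n
  y_{n+1}/y_n = 1 + z(1+2/3z) = 1 + z + 2/3z²
  Hence R(z) = 1 + z + 2/3z².

Solve |R(x)|<1 on ℝ⁻.
x=-0.48: |R|=0.6736
R=1: x+2/3x²=0 ⇒ x=−3/2=-1.5000; min R=1−1/(4·2/3)=0.6250>−1
Confirm numerically:
  x=-1.144: |R|=0.72849 <1
  x=-1.123: |R|=0.71775 <1
  x=-1.042: |R|=0.68184 <1
  x=-0.852: |R|=0.63194 <1
  x=-1.938: |R|=1.56590 >1
  x=-1.816: |R|=1.38257 >1
Interval (-1.5000, 0).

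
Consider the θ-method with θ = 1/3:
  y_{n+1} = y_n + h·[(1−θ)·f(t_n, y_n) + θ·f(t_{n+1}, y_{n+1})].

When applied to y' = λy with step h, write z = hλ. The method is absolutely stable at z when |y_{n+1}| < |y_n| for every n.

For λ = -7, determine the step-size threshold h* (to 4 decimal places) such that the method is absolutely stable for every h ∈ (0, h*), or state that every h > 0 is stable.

(-6.0000,0); λ=-7 ⇒ h* = (6)/7 = 0.8571.

With y'=λy (z=hλ):
  y_{n+1} = y_n + z·[2/3·y_n + 1/3·y_{n+1}] ⇒ (1 − 1/3z)y_{n+1} = (1 + 2/3z)y_n
  Hence R(z) = (1 + 2/3z)/(1 − 1/3z).

Boundary: |R(x)|=1, x<0.
x=-0.64: |R|=0.4725
R=−1: 1+2/3x = −1+1/3x ⇒ -1/3x=2 ⇒ x=2/(-1/3)=-6.0000
Confirm numerically:
  x=-5.615: |R|=0.95531 <1
  x=-4.773: |R|=0.84215 <1
  x=-4.057: |R|=0.72467 <1
  x=-6.475: |R|=1.05013 >1
  x=-6.338: |R|=1.03620 >1
Interval (-6.0000, 0).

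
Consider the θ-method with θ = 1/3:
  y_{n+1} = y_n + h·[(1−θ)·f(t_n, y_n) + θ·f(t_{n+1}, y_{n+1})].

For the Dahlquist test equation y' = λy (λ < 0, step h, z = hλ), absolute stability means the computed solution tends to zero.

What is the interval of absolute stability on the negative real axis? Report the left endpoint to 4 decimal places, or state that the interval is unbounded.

With y'=λy (z=hλ):
  y_{n+1} = y_n + z·[2/3·y_n + 1/3·y_{n+1}] ⇒ (1 − 1/3z)y_{n+1} = (1 + 2/3z)y_n
  Hence R(z) = (1 + 2/3z)/(1 − 1/3z).

Solve |R(x)|<1 on ℝ⁻.
x=-0.67: |R|=0.4523
R=−1: 1+2/3x = −1+1/3x ⇒ -1/3x=2 ⇒ x=2/(-1/3)=-6.0000
Confirm numerically:
  x=-5.949: |R|=0.99430 <1
  x=-5.908: |R|=0.98967 <1
  x=-4.463: |R|=0.79405 <1
  x=-6.097: |R|=1.01066 >1
  x=-6.040: |R|=1.00442 >1
Stable set (-6.0000, 0).

z∈(-6.0000,0).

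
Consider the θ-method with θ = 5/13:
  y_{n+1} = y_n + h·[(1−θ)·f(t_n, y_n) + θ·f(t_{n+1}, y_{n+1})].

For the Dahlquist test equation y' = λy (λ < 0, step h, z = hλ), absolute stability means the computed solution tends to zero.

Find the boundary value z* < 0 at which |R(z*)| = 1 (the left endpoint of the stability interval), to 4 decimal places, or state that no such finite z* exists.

left endpoint -8.6667.

With y'=λy (z=hλ):
  y_{n+1} = y_n + z·[8/13·y_n + 5/13·y_{n+1}] ⇒ (1 − 5/13z)y_{n+1} = (1 + 8/13z)y_n
  so R(z) = (1 + 8/13z)/(1 − 5/13z).

Find x<0 with |R(x)|<1.
x=-0.5: |R|=0.5806
R=−1: 1+8/13x = −1+5/13x ⇒ -3/13x=2 ⇒ x=2/(-3/13)=-8.6667
Confirm numerically:
  x=-7.682: |R|=0.94254 <1
  x=-5.052: |R|=0.71657 <1
  x=-4.300: |R|=0.62029 <1
  x=-9.062: |R|=1.02034 >1
  x=-8.959: |R|=1.01517 >1
  x=-8.920: |R|=1.01319 >1
So |R|<1 on (-8.6667, 0).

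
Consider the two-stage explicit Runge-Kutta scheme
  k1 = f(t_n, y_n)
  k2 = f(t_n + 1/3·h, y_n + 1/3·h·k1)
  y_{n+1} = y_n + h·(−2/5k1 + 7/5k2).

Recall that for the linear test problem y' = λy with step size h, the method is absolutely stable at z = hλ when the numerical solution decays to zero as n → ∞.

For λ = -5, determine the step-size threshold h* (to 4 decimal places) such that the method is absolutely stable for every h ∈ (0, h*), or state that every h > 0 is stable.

(-2.1429,0); λ=-5 ⇒ h* = (15/7)/5 = 0.4286.

Set f=λy, z=hλ:
  k1=λy_n ⇒ h·k1=z·y_n;  k2=λ(1+1/3z)y_n ⇒ h·k2=z(1+1/3z)y_n
  y_{n+1}/y_n = 1 − 2/5z + 7/5z(1+1/3z) = 1 + z + 7/15z²
  ⇒ R(z) = 1 + z + 7/15z².

Find x<0 with |R(x)|<1.
x=-0.39: |R|=0.6810
R=1: x+7/15x²=0 ⇒ x=−15/7=-2.1429; min R=1−1/(4·7/15)=0.4643>−1
Confirm numerically:
  x=-2.038: |R|=0.90027 <1
  x=-1.557: |R|=0.57432 <1
  x=-1.256: |R|=0.48018 <1
  x=-1.073: |R|=0.46429 <1
  x=-2.739: |R|=1.76199 >1
  x=-2.325: |R|=1.19763 >1
  x=-2.323: |R|=1.19529 >1
So |R|<1 on (-2.1429, 0).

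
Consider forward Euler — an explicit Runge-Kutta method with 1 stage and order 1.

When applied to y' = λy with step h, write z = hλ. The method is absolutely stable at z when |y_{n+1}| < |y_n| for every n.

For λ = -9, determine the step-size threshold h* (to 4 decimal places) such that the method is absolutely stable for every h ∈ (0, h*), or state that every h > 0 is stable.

(-2.0000,0); λ=-9 ⇒ h* = 0.2222.

Set f=λy, z=hλ:
  order 1, 1-stage ⇒ R(z)=1+z
  (e.g. R(-0.84)=0.16000, |R|=0.16000)

Solve |R(x)|<1 on ℝ⁻.
x=-0.84: |R|=0.1600
|R(-2.26)|=1.2600 |R(-1.66)|=0.6600 |R(-1.1)|=0.1000
Bisect:
  x_lo=-2.8807 |R|=1.8807  x_hi=-0.1502 |R|=0.8498
  mid=-1.51548 |R|=0.51548 →hi
  mid=-2.19812 |R|=1.19812 →lo
  mid=-1.85680 |R|=0.85680 →hi
  mid=-2.02746 |R|=1.02746 →lo
  mid=-1.94213 |R|=0.94213 →hi
  mid=-1.98479 |R|=0.98479 →hi
  mid=-2.00612 |R|=1.00612 →lo
  mid=-1.99546 |R|=0.99546 →hi
  ...
  [-2.00013,-1.99996] ⇒ x*=-2.0000
So |R|<1 on (-2.0000, 0).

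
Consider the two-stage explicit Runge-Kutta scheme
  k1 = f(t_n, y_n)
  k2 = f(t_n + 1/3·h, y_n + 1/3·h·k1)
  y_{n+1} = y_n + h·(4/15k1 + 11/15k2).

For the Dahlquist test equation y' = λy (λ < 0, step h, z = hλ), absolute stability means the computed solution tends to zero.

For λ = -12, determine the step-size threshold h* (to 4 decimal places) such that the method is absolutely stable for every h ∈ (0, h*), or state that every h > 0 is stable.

(-4.0909,0); λ=-12 ⇒ h* = (45/11)/12 = 0.3409.

Test eqn y'=λy, z=hλ:
  k1=λy_n ⇒ h·k1=z·y_n;  k2=λ(1+1/3z)y_n ⇒ h·k2=z(1+1/3z)y_n
  y_{n+1}/y_n = 1 + 4/15z + 11/15z(1+1/3z) = 1 + z + 11/45z²
  R(z) = 1 + z + 11/45z².

Boundary: |R(x)|=1, x<0.
x=-0.72: |R|=0.4067
R=1: x+11/45x²=0 ⇒ x=−45/11=-4.0909; min R=1−1/(4·11/45)=-0.0227>−1
Confirm numerically:
  x=-3.962: |R|=0.87515 <1
  x=-3.467: |R|=0.47124 <1
  x=-1.912: |R|=0.01837 <1
  x=-4.616: |R|=1.59249 >1
  x=-4.573: |R|=1.53890 >1
  x=-4.453: |R|=1.39414 >1
So |R|<1 on (-4.0909, 0).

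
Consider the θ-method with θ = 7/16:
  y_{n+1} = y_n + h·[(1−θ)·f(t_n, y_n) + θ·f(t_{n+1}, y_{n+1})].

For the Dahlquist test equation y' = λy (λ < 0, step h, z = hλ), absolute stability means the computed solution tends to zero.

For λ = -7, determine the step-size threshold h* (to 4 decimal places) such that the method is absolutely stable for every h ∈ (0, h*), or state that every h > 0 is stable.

(-16.0000,0); λ=-7 ⇒ h* = (16)/7 = 2.2857.

Set f=λy, z=hλ:
  y_{n+1} = y_n + z·[9/16·y_n + 7/16·y_{n+1}] ⇒ (1 − 7/16z)y_{n+1} = (1 + 9/16z)y_n
  R(z) = (1 + 9/16z)/(1 − 7/16z).

Boundary: |R(x)|=1, x<0.
x=-0.75: |R|=0.4353
R=−1: 1+9/16x = −1+7/16x ⇒ -1/8x=2 ⇒ x=2/(-1/8)=-16.0000
Confirm numerically:
  x=-14.532: |R|=0.97506 <1
  x=-12.132: |R|=0.92335 <1
  x=-10.688: |R|=0.88302 <1
  x=-16.524: |R|=1.00796 >1
  x=-16.442: |R|=1.00674 >1
  x=-16.298: |R|=1.00458 >1
Stable set (-16.0000, 0).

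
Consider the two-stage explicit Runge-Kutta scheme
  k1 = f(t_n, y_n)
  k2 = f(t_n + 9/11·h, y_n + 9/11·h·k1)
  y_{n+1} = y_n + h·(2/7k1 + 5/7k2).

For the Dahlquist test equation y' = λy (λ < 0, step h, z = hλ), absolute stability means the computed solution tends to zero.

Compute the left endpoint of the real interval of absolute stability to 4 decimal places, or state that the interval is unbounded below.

With y'=λy (z=hλ):
  k1=λy_n ⇒ h·k1=z·y_n;  k2=λ(1+9/11z)y_n ⇒ h·k2=z(1+9/11z)y_n
  y_{n+1}/y_n = 1 + 2/7z + 5/7z(1+9/11z) = 1 + z + 45/77z²
  so R(z) = 1 + z + 45/77z².

Solve |R(x)|<1 on ℝ⁻.
x=-1.32: |R|=0.6983
R=1: x+45/77x²=0 ⇒ x=−77/45=-1.7111; min R=1−1/(4·45/77)=0.5722>−1
Confirm numerically:
  x=-1.131: |R|=0.61656 <1
  x=-1.085: |R|=0.60299 <1
  x=-1.031: |R|=0.59021 <1
  x=-2.257: |R|=1.72004 >1
  x=-2.036: |R|=1.38658 >1
  x=-1.907: |R|=1.21831 >1
So |R|<1 on (-1.7111, 0).

z* = -1.7111.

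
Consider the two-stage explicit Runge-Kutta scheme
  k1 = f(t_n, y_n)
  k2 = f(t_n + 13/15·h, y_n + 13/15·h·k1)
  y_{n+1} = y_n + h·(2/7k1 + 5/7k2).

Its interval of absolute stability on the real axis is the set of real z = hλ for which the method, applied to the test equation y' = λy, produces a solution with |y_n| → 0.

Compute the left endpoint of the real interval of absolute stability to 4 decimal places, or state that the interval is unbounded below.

left endpoint -1.6154.

On y'=λy, z=hλ:
  k1=λy_n ⇒ h·k1=z·y_n;  k2=λ(1+13/15z)y_n ⇒ h·k2=z(1+13/15z)y_n
  y_{n+1}/y_n = 1 + 2/7z + 5/7z(1+13/15z) = 1 + z + 13/21z²
  Hence R(z) = 1 + z + 13/21z².

Need |R(x)|<1, x<0.
x=-0.96: |R|=0.6105
R=1: x+13/21x²=0 ⇒ x=−21/13=-1.6154; min R=1−1/(4·13/21)=0.5962>−1
Confirm numerically:
  x=-1.394: |R|=0.80896 <1
  x=-0.936: |R|=0.60635 <1
  x=-0.688: |R|=0.60502 <1
  x=-2.166: |R|=1.73830 >1
  x=-2.129: |R|=1.67692 >1
  x=-1.757: |R|=1.15403 >1
Interval (-1.6154, 0).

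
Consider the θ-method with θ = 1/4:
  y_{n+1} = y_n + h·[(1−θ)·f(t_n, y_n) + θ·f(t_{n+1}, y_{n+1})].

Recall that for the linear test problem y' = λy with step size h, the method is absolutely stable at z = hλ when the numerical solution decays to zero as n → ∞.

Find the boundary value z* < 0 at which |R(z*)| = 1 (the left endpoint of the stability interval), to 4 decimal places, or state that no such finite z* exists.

Set f=λy, z=hλ:
  y_{n+1} = y_n + z·[3/4·y_n + 1/4·y_{n+1}] ⇒ (1 − 1/4z)y_{n+1} = (1 + 3/4z)y_n
  R(z) = (1 + 3/4z)/(1 − 1/4z).

Find x<0 with |R(x)|<1.
x=-0.61: |R|=0.4707
R=−1: 1+3/4x = −1+1/4x ⇒ -1/2x=2 ⇒ x=2/(-1/2)=-4.0000
Confirm numerically:
  x=-3.291: |R|=0.80551 <1
  x=-2.686: |R|=0.60694 <1
  x=-2.041: |R|=0.35143 <1
  x=-4.270: |R|=1.06530 >1
  x=-4.151: |R|=1.03705 >1
Interval (-4.0000, 0).

left endpoint -4.0000.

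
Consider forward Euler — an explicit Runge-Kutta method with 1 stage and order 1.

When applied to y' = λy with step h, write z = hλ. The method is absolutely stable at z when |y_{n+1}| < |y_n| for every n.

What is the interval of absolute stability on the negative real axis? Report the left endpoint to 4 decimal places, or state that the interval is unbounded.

z∈(-2.0000,0).

Set f=λy, z=hλ:
  order 1, 1-stage ⇒ R(z)=1+z
  (e.g. R(-1.03)=-0.03000, |R|=0.03000)

Solve |R(x)|<1 on ℝ⁻.
x=-1.03: |R|=0.0300
|R(-2.1)|=1.1000 |R(-1.85)|=0.8500 |R(-0.74)|=0.2600
Bisect:
  x_lo=-2.6568 |R|=1.6568  x_hi=-0.1147 |R|=0.8853
  mid=-1.38576 |R|=0.38576 →hi
  mid=-2.02130 |R|=1.02130 →lo
  mid=-1.70353 |R|=0.70353 →hi
  mid=-1.86241 |R|=0.86241 →hi
  mid=-1.94186 |R|=0.94186 →hi
  mid=-1.98158 |R|=0.98158 →hi
  mid=-2.00144 |R|=1.00144 →lo
  mid=-1.99151 |R|=0.99151 →hi
  mid=-1.99647 |R|=0.99647 →hi
  ...
  [-2.00004,-1.99989] ⇒ x*=-2.0000
Stable set (-2.0000, 0).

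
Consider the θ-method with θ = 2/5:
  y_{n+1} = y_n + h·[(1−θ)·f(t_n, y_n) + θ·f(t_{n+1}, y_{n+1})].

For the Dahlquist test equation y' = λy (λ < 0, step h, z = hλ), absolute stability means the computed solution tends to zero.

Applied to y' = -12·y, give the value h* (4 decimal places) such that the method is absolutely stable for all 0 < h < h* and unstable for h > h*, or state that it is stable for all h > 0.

Test eqn y'=λy, z=hλ:
  y_{n+1} = y_n + z·[3/5·y_n + 2/5·y_{n+1}] ⇒ (1 − 2/5z)y_{n+1} = (1 + 3/5z)y_n
  ⇒ R(z) = (1 + 3/5z)/(1 − 2/5z).

Boundary: |R(x)|=1, x<0.
x=-1.73: |R|=0.0225
R=−1: 1+3/5x = −1+2/5x ⇒ -1/5x=2 ⇒ x=2/(-1/5)=-10.0000
Confirm numerically:
  x=-9.835: |R|=0.99331 <1
  x=-7.710: |R|=0.88786 <1
  x=-6.296: |R|=0.78945 <1
  x=-5.707: |R|=0.73845 <1
  x=-10.429: |R|=1.01659 >1
  x=-10.253: |R|=1.00992 >1
Stable set (-10.0000, 0).

(-10.0000,0); λ=-12 ⇒ h* = (10)/12 = 0.8333.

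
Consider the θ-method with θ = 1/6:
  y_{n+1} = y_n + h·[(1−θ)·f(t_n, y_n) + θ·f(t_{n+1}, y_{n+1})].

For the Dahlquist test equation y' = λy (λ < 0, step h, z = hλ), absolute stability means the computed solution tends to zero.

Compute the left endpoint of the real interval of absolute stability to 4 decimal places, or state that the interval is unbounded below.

Test eqn y'=λy, z=hλ:
  y_{n+1} = y_n + z·[5/6·y_n + 1/6·y_{n+1}] ⇒ (1 − 1/6z)y_{n+1} = (1 + 5/6z)y_n
  so R(z) = (1 + 5/6z)/(1 − 1/6z).

Solve |R(x)|<1 on ℝ⁻.
x=-1.35: |R|=0.1020
R=−1: 1+5/6x = −1+1/6x ⇒ -2/3x=2 ⇒ x=2/(-2/3)=-3.0000
Confirm numerically:
  x=-2.213: |R|=0.61671 <1
  x=-1.867: |R|=0.42392 <1
  x=-1.825: |R|=0.39936 <1
  x=-3.293: |R|=1.12612 >1
  x=-3.114: |R|=1.05003 >1
So |R|<1 on (-3.0000, 0).

left endpoint -3.0000.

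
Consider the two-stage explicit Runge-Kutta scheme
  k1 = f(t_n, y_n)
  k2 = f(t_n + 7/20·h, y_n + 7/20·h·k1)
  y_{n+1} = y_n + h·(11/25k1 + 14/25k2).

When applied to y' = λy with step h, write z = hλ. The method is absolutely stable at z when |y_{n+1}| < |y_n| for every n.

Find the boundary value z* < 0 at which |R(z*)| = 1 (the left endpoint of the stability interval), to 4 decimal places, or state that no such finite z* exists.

z* = -5.1020.

Test eqn y'=λy, z=hλ:
  k1=λy_n ⇒ h·k1=z·y_n;  k2=λ(1+7/20z)y_n ⇒ h·k2=z(1+7/20z)y_n
  y_{n+1}/y_n = 1 + 11/25z + 14/25z(1+7/20z) = 1 + z + 49/250z²
  ⇒ R(z) = 1 + z + 49/250z².

Boundary: |R(x)|=1, x<0.
x=-1.54: |R|=0.0752
R=1: x+49/250x²=0 ⇒ x=−250/49=-5.1020; min R=1−1/(4·49/250)=-0.2755>−1
Confirm numerically:
  x=-4.392: |R|=0.38877 <1
  x=-3.111: |R|=0.21405 <1
  x=-2.667: |R|=0.27287 <1
  x=-5.555: |R|=1.49317 >1
  x=-5.306: |R|=1.21211 >1
  x=-5.183: |R|=1.08224 >1
So |R|<1 on (-5.1020, 0).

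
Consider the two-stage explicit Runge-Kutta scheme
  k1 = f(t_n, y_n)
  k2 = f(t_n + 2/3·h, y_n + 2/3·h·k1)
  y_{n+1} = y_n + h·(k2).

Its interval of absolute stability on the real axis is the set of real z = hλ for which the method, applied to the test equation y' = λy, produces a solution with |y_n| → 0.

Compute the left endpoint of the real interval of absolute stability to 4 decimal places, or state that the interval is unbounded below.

Test eqn y'=λy, z=hλ:
  k1=λy_n ⇒ h·k1=z·y_n;  k2=λ(1+2/3z)y_n ⇒ h·k2=z(1+2/3z)y_n
  y_{n+1}/y_n = 1 + z(1+2/3z) = 1 + z + 2/3z²
  so R(z) = 1 + z + 2/3z².

Boundary: |R(x)|=1, x<0.
x=-1.12: |R|=0.7163
R=1: x+2/3x²=0 ⇒ x=−3/2=-1.5000; min R=1−1/(4·2/3)=0.6250>−1
Confirm numerically:
  x=-1.244: |R|=0.78769 <1
  x=-1.076: |R|=0.69585 <1
  x=-0.759: |R|=0.62505 <1
  x=-2.001: |R|=1.66833 >1
  x=-1.857: |R|=1.44197 >1
  x=-1.599: |R|=1.10553 >1
Stable set (-1.5000, 0).

left endpoint -1.5000.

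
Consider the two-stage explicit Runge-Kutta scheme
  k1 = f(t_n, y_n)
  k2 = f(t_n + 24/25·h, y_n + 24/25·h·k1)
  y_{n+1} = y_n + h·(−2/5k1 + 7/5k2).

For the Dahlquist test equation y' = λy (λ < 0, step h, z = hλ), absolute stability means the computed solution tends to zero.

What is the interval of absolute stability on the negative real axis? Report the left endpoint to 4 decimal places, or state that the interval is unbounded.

z∈(-0.7440,0).

Test eqn y'=λy, z=hλ:
  k1=λy_n ⇒ h·k1=z·y_n;  k2=λ(1+24/25z)y_n ⇒ h·k2=z(1+24/25z)y_n
  y_{n+1}/y_n = 1 − 2/5z + 7/5z(1+24/25z) = 1 + z + 168/125z²
  Hence R(z) = 1 + z + 168/125z².

Boundary: |R(x)|=1, x<0.
x=-0.58: |R|=0.8721
R=1: x+168/125x²=0 ⇒ x=−125/168=-0.7440; min R=1−1/(4·168/125)=0.8140>−1
Confirm numerically:
  x=-0.710: |R|=0.96751 <1
  x=-0.607: |R|=0.88820 <1
  x=-0.311: |R|=0.81899 <1
  x=-1.082: |R|=1.49145 >1
  x=-0.831: |R|=1.09711 >1
So |R|<1 on (-0.7440, 0).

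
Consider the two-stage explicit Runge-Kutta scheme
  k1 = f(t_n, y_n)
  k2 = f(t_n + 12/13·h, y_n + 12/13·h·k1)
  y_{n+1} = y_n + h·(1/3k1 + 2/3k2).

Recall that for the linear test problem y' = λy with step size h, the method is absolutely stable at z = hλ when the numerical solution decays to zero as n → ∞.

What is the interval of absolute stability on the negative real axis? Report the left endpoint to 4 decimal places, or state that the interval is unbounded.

On y'=λy, z=hλ:
  k1=λy_n ⇒ h·k1=z·y_n;  k2=λ(1+12/13z)y_n ⇒ h·k2=z(1+12/13z)y_n
  y_{n+1}/y_n = 1 + 1/3z + 2/3z(1+12/13z) = 1 + z + 8/13z²
  ⇒ R(z) = 1 + z + 8/13z².

Boundary: |R(x)|=1, x<0.
x=-1: |R|=0.6154
R=1: x+8/13x²=0 ⇒ x=−13/8=-1.6250; min R=1−1/(4·8/13)=0.5938>−1
Confirm numerically:
  x=-1.604: |R|=0.97927 <1
  x=-1.569: |R|=0.94593 <1
  x=-1.404: |R|=0.80906 <1
  x=-0.740: |R|=0.59698 <1
  x=-2.027: |R|=1.50145 >1
  x=-1.930: |R|=1.36225 >1
  x=-1.702: |R|=1.08065 >1
Stable set (-1.6250, 0).

z∈(-1.6250,0).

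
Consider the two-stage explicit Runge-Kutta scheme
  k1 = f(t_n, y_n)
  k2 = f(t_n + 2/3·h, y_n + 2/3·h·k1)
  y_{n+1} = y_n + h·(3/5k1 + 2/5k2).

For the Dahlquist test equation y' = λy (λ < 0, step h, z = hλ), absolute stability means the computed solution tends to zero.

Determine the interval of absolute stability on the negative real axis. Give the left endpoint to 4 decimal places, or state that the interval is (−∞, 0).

Test eqn y'=λy, z=hλ:
  k1=λy_n ⇒ h·k1=z·y_n;  k2=λ(1+2/3z)y_n ⇒ h·k2=z(1+2/3z)y_n
  y_{n+1}/y_n = 1 + 3/5z + 2/5z(1+2/3z) = 1 + z + 4/15z²
  Hence R(z) = 1 + z + 4/15z².

Boundary: |R(x)|=1, x<0.
x=-0.71: |R|=0.4244
R=1: x+4/15x²=0 ⇒ x=−15/4=-3.7500; min R=1−1/(4·4/15)=0.0625>−1
Confirm numerically:
  x=-3.100: |R|=0.46267 <1
  x=-2.115: |R|=0.07786 <1
  x=-2.073: |R|=0.07295 <1
  x=-4.159: |R|=1.45361 >1
  x=-3.832: |R|=1.08379 >1
Stable set (-3.7500, 0).

(-3.7500, 0).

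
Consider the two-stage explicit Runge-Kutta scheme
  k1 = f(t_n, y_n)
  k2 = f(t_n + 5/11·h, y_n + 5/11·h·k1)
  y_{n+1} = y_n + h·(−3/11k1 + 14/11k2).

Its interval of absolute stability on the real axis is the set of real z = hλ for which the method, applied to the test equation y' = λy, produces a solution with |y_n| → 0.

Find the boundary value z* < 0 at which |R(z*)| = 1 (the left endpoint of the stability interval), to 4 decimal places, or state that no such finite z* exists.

On y'=λy, z=hλ:
  k1=λy_n ⇒ h·k1=z·y_n;  k2=λ(1+5/11z)y_n ⇒ h·k2=z(1+5/11z)y_n
  y_{n+1}/y_n = 1 − 3/11z + 14/11z(1+5/11z) = 1 + z + 70/121z²
  so R(z) = 1 + z + 70/121z².

Boundary: |R(x)|=1, x<0.
x=-1.43: |R|=0.7530
R=1: x+70/121x²=0 ⇒ x=−121/70=-1.7286; min R=1−1/(4·70/121)=0.5679>−1
Confirm numerically:
  x=-1.682: |R|=0.95468 <1
  x=-1.070: |R|=0.59234 <1
  x=-1.001: |R|=0.57867 <1
  x=-2.264: |R|=1.70128 >1
  x=-1.962: |R|=1.26495 >1
Stable set (-1.7286, 0).

left endpoint -1.7286.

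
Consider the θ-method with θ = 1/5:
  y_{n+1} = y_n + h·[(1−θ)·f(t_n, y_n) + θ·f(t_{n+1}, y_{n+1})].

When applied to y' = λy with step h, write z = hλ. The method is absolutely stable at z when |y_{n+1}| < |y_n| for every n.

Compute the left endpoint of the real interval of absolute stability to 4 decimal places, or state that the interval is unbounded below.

On y'=λy, z=hλ:
  y_{n+1} = y_n + z·[4/5·y_n + 1/5·y_{n+1}] ⇒ (1 − 1/5z)y_{n+1} = (1 + 4/5z)y_n
  so R(z) = (1 + 4/5z)/(1 − 1/5z).

Find x<0 with |R(x)|<1.
x=-0.36: |R|=0.6642
R=−1: 1+4/5x = −1+1/5x ⇒ -3/5x=2 ⇒ x=2/(-3/5)=-3.3333
Confirm numerically:
  x=-2.146: |R|=0.50154 <1
  x=-1.978: |R|=0.41731 <1
  x=-1.888: |R|=0.37050 <1
  x=-3.692: |R|=1.12379 >1
  x=-3.545: |R|=1.07431 >1
  x=-3.362: |R|=1.01028 >1
So |R|<1 on (-3.3333, 0).

z* = -3.3333.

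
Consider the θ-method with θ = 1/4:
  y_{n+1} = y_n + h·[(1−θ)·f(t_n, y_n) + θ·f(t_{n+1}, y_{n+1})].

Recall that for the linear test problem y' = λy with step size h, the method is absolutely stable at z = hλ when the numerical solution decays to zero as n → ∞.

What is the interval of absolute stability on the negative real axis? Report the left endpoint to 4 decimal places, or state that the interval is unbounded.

(-4.0000, 0).

On y'=λy, z=hλ:
  y_{n+1} = y_n + z·[3/4·y_n + 1/4·y_{n+1}] ⇒ (1 − 1/4z)y_{n+1} = (1 + 3/4z)y_n
  R(z) = (1 + 3/4z)/(1 − 1/4z).

Solve |R(x)|<1 on ℝ⁻.
x=-1.24: |R|=0.0534
R=−1: 1+3/4x = −1+1/4x ⇒ -1/2x=2 ⇒ x=2/(-1/2)=-4.0000
Confirm numerically:
  x=-3.857: |R|=0.96360 <1
  x=-3.710: |R|=0.92477 <1
  x=-3.483: |R|=0.86182 <1
  x=-2.389: |R|=0.49570 <1
  x=-4.433: |R|=1.10269 >1
  x=-4.341: |R|=1.08176 >1
So |R|<1 on (-4.0000, 0).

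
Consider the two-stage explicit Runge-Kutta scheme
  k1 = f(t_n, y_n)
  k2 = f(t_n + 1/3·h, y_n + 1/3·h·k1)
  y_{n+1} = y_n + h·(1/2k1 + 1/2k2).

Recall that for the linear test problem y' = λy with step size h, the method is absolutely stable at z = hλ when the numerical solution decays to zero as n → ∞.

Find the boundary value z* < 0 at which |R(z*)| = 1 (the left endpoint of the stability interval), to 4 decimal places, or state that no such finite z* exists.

left endpoint -6.0000.

Test eqn y'=λy, z=hλ:
  k1=λy_n ⇒ h·k1=z·y_n;  k2=λ(1+1/3z)y_n ⇒ h·k2=z(1+1/3z)y_n
  y_{n+1}/y_n = 1 + 1/2z + 1/2z(1+1/3z) = 1 + z + 1/6z²
  ⇒ R(z) = 1 + z + 1/6z².

Solve |R(x)|<1 on ℝ⁻.
x=-0.46: |R|=0.5753
R=1: x+1/6x²=0 ⇒ x=−6=-6.0000; min R=1−1/(4·1/6)=-0.5000>−1
Confirm numerically:
  x=-5.637: |R|=0.65896 <1
  x=-5.048: |R|=0.19905 <1
  x=-3.761: |R|=0.40348 <1
  x=-3.206: |R|=0.49293 <1
  x=-6.451: |R|=1.48490 >1
  x=-6.094: |R|=1.09547 >1
  x=-6.045: |R|=1.04534 >1
So |R|<1 on (-6.0000, 0).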